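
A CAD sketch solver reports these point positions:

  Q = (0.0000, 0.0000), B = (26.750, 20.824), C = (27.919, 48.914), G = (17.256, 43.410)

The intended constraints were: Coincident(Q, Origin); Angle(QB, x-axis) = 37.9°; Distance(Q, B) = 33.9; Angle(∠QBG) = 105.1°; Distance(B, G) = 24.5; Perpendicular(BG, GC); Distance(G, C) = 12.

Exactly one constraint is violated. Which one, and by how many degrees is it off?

Perpendicular(BG, GC) — off by 4.50°.

Q = (0.00, 0.00) ✓; QB at 37.90° ✓; |QB| = 33.90 ✓; ∠QBG = 105.1° ✓; |BG| = 24.50 ✓; ∠(BG, GC) = 85.50° ✗; |GC| = 12.00 ✓.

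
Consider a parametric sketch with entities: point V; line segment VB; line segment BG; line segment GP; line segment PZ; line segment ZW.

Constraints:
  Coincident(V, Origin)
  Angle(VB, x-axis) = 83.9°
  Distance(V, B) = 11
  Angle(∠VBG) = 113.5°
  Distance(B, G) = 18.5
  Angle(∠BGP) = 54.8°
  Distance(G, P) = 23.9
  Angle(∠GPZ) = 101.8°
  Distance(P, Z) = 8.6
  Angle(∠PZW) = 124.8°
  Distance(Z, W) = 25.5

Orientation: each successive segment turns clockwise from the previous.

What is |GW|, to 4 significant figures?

28.15

∠GPZ = 101.8° gives PZ at 174.0° from the x-axis; with |PZ| = 8.6, Z = (2.963, -5.387). ∠PZW = 124.8° gives ZW at 118.8° from the x-axis; with |ZW| = 25.5, W = (-9.321, 16.96). Then |GW| = |W − G| = 28.15.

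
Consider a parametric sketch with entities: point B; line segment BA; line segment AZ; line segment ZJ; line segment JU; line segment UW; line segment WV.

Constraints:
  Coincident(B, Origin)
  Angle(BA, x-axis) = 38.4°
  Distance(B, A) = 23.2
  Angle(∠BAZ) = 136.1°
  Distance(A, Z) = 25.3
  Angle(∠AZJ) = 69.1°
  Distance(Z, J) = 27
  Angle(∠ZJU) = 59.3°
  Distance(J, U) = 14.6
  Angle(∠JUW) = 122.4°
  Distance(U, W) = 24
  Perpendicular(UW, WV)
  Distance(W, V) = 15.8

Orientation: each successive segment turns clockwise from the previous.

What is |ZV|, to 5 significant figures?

5.5241

∠JUW = 122.4° gives UW at 65.300° from the x-axis; with |UW| = 24.0, W = (33.459, 21.864). UW is perpendicular to WV, so WV runs at -24.700°; with |WV| = 15.8, V = (47.813, 15.262). Then |ZV| = |V − Z| = 5.5241.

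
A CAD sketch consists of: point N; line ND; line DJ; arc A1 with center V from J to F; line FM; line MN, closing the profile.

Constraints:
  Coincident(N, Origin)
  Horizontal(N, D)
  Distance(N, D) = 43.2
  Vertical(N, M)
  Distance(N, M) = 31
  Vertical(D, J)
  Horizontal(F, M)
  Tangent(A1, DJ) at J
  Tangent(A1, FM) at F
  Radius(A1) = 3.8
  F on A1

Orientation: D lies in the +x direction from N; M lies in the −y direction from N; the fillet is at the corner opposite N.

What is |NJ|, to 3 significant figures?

51.0

N is at the origin; ND is horizontal with |ND| = 43.2 and D on the +x side, so D = (43.2, 0.00). N and M share the same x with |NM| = 31.0 and M on the −y side, so M = (0.00, -31.0). The virtual corner opposite N is at (43.2, -31.0). A1 meets DJ tangentially, so VJ is at right angles to DJ and the tangent condition forces VF to be normal to FM, with radius 3.8, so the center V sits 3.8 in from both sides at V = (39.4, -27.2). That places the tangent points at J = (43.2, -27.2) on DJ and F = (39.4, -31.0) on FM. Then |NJ| = |J − N| = 51.0.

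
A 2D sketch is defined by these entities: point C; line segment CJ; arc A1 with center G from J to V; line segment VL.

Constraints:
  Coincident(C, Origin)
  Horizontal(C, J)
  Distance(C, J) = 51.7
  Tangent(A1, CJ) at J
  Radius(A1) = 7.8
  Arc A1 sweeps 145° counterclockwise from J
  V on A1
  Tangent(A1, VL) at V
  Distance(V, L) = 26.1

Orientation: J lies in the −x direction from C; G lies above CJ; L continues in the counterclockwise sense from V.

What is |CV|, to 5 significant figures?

49.312

C is at the origin; C and J share the same y with |CJ| = 51.7 and J on the −x side, so J = (-51.700, 0.0000). Since A1 is tangent to CJ there, GJ ⟂ CJ, so G = J + (0, 7.8) = (-51.700, 7.8000). On A1, J sits at bearing -90° from G; a 145° counterclockwise sweep puts V at bearing 55°, so V = G + 7.8·(cos 55°, sin 55°) = (-47.226, 14.189). Then |CV| = |V − C| = 49.312.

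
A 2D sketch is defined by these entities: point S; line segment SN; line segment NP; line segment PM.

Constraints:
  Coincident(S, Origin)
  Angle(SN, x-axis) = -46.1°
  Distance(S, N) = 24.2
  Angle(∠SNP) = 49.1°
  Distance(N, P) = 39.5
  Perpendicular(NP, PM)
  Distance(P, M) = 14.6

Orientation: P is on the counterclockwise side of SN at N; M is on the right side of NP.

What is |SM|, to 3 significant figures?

40.5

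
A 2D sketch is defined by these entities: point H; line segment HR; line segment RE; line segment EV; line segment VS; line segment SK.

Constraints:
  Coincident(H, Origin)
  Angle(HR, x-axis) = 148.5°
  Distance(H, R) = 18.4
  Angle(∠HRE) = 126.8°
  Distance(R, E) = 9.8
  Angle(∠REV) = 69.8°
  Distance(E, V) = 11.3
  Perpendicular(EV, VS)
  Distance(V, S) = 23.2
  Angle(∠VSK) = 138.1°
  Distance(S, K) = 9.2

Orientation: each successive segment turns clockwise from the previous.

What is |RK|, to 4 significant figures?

20.93

H is at the origin; HR runs at 148.5° with length 18.4, so R = (-15.69, 9.614). ∠HRE = 126.8° gives RE at 95.30° from the x-axis; with |RE| = 9.8, E = (-16.59, 19.37). ∠REV = 69.8° gives EV at -14.90° from the x-axis; with |EV| = 11.3, V = (-5.674, 16.47). EV ⟂ VS, so VS runs at -104.9°; with |VS| = 23.2, S = (-11.64, -5.953). ∠VSK = 138.1° gives SK at -146.8° from the x-axis; with |SK| = 9.2, K = (-19.34, -10.99). Then |RK| = |K − R| = 20.93.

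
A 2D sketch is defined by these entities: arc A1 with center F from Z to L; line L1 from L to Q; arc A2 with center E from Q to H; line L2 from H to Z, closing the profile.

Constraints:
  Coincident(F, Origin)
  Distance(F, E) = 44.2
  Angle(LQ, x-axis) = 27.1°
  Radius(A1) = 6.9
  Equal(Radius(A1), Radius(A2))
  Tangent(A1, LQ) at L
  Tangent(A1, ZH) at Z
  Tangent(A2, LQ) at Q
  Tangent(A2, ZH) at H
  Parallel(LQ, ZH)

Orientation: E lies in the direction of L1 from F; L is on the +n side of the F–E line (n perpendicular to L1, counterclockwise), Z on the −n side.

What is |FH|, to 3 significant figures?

44.7

The slot axis is L1's direction at 27.1°, so u = (cos 27.1°, sin 27.1°) = (0.890, 0.456) and n = (−sin 27.1°, cos 27.1°) = (-0.456, 0.890). F is at the origin and E lies 44.2 along u from F, so E = 44.2·u = (39.3, 20.1). Tangency of A1 to both parallel lines with radius 6.9 puts L and Z at F ± 6.9·n: L = (-3.14, 6.14), Z = (3.14, -6.14). Equal radii place Q and H the same way about E: Q = E + 6.9·n = (36.2, 26.3), H = E − 6.9·n = (42.5, 14.0). Then |FH| = |H − F| = 44.7.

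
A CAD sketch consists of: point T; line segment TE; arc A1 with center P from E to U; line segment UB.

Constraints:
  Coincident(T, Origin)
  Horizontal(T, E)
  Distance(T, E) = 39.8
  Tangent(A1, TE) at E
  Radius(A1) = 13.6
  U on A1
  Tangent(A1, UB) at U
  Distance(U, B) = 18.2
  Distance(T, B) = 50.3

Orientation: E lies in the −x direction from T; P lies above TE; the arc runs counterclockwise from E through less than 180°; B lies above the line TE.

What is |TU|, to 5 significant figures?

33.658

T is at the origin; T and E share the same y with |TE| = 39.8 and E on the −x side, so E = (-39.800, 0.0000). The tangent condition forces PE to be normal to TE, so P = E + (0, 13.6) = (-39.800, 13.600). Since PU ⟂ UB (tangency), |PB| = √(13.6² + 18.2²) = 22.720 regardless of where U sits on A1. So B lies on both circle(T, 50.3) and circle(P, 22.720); the above-TE intersection is B = (-35.269, 35.864). U is the foot of the tangent from B: U = (-27.501, 19.405).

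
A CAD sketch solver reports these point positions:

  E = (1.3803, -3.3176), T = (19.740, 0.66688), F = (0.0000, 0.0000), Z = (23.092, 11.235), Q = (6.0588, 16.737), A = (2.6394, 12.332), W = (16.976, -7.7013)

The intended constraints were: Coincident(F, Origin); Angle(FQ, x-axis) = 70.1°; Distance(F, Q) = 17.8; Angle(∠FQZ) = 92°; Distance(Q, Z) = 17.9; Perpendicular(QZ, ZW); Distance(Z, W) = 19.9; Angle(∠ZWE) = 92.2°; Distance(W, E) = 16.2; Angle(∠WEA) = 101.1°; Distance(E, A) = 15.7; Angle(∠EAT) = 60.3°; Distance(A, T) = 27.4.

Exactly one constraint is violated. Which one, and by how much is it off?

Distance(A, T) = 27.4 — off by 6.70.

F = (0.00, 0.00) ✓; FQ at 70.10° ✓; |FQ| = 17.80 ✓; ∠FQZ = 92.00° ✓; |QZ| = 17.90 ✓; ∠(QZ, ZW) = 90.00° ✓; |ZW| = 19.90 ✓; ∠ZWE = 92.20° ✓; |WE| = 16.20 ✓; ∠WEA = 101.1° ✓; |EA| = 15.70 ✓; ∠EAT = 60.30° ✓; |AT| = 20.70 ✗.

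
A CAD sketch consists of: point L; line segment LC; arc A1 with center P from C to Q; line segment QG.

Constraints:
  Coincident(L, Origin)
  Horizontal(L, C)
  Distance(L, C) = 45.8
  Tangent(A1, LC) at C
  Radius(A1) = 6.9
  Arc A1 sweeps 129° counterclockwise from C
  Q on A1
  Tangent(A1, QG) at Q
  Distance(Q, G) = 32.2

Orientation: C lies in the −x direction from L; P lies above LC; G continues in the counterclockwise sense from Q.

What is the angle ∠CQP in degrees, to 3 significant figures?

25.5°

A1 meets LC tangentially, so PC is at right angles to LC, so P = C + (0, 6.9) = (-45.8, 6.90). On A1, C sits at bearing -90° from P; a 129° counterclockwise sweep puts Q at bearing 39°, so Q = P + 6.9·(cos 39°, sin 39°) = (-40.4, 11.2). Then cos ∠CQP = QC·QP / (|QC||QP|), giving 25.5°.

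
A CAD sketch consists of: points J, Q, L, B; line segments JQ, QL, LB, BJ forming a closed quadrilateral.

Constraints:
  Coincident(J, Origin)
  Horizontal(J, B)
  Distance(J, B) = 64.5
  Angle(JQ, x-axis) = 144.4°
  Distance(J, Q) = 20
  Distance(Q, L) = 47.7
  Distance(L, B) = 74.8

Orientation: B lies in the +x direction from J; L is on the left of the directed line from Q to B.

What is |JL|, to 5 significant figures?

52.364

Checks: |QL| = 47.70 ✓; |LB| = 74.80 ✓.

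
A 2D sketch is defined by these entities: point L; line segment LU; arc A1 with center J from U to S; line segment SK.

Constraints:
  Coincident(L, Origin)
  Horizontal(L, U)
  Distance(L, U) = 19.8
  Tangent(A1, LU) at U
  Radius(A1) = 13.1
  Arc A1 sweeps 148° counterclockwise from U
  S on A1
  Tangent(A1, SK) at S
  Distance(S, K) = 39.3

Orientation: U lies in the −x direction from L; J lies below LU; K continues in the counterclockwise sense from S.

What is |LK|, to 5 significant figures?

45.514

L is at the origin; L and U share the same y with |LU| = 19.8 and U on the −x side, so U = (-19.800, 0.0000). The tangent condition forces JU to be normal to LU, so J = U + (0, -13.1) = (-19.800, -13.100). On A1, U sits at bearing 90° from J; a 148° counterclockwise sweep puts S at bearing 238°, so S = J + 13.1·(cos 238°, sin 238°) = (-26.742, -24.209). Since A1 is tangent to SK there, JS ⟂ SK, so SK runs along (−sin 238°, cos 238°); with |SK| = 39.3, K = (6.5863, -45.035). Then |LK| = |K − L| = 45.514.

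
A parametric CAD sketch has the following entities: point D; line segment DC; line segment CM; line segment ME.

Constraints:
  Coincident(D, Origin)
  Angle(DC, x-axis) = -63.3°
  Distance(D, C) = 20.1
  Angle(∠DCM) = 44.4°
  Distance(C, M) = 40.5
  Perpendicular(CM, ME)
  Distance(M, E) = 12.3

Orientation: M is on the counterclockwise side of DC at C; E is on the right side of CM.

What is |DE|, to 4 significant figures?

37.13

D is at the origin; DC runs at -63.3° with length 20.1, so C = 20.1·(cos -63.3°, sin -63.3°) = (9.031, -17.96). ∠DCM = 44.4°, so CM runs at -63.3° + (180° − 44.4°) = 72.30° from the x-axis; with |CM| = 40.5, M = C + 40.5·(cos 72.30°, sin 72.30°) = (21.34, 20.63). CM is perpendicular to ME; with |ME| = 12.3 on the right of CM, E = M + 12.3·(0.9527, -0.3040) = (33.06, 16.89). Then |DE| = |E − D| = 37.13.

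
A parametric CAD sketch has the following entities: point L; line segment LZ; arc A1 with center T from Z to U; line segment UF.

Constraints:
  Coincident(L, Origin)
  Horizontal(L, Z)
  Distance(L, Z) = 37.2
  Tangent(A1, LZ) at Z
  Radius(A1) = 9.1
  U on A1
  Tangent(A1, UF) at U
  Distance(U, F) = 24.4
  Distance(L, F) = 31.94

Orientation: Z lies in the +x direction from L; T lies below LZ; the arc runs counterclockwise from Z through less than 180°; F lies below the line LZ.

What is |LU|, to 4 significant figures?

29.54

L is at the origin; LZ is horizontal with |LZ| = 37.2 and Z on the +x side, so Z = (37.20, 0.000). Tangency of A1 to LZ means the radius TZ is perpendicular to LZ, so T = Z + (0, -9.1) = (37.20, -9.100). Since TU ⟂ UF (tangency), |TF| = √(9.1² + 24.4²) = 26.04 regardless of where U sits on A1. So F lies on both circle(L, 31.94) and circle(T, 26.04); the below-LZ intersection is F = (17.83, -26.50). U is the foot of the tangent from F: U = (29.14, -4.882).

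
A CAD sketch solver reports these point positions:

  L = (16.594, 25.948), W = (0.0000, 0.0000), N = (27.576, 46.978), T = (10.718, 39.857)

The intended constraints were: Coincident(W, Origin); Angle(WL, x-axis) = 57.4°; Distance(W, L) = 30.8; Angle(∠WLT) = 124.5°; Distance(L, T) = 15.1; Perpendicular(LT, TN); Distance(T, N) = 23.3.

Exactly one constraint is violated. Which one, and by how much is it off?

Distance(T, N) = 23.3 — off by 5.00.

W = (0.00, 0.00) ✓; WL at 57.40° ✓; |WL| = 30.80 ✓; ∠WLT = 124.5° ✓; |LT| = 15.10 ✓; ∠(LT, TN) = 90.00° ✓; |TN| = 18.30 ✗.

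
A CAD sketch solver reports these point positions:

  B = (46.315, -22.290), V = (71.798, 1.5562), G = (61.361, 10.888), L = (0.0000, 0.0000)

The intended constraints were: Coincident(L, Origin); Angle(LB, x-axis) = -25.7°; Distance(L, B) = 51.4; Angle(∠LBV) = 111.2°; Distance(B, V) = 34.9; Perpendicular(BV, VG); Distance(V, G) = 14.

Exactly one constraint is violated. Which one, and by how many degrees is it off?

Perpendicular(BV, VG) — off by 5.10°.

L = (0.00, 0.00) ✓; LB at -25.70° ✓; |LB| = 51.40 ✓; ∠LBV = 111.2° ✓; |BV| = 34.90 ✓; ∠(BV, VG) = 95.10° ✗; |VG| = 14.00 ✓.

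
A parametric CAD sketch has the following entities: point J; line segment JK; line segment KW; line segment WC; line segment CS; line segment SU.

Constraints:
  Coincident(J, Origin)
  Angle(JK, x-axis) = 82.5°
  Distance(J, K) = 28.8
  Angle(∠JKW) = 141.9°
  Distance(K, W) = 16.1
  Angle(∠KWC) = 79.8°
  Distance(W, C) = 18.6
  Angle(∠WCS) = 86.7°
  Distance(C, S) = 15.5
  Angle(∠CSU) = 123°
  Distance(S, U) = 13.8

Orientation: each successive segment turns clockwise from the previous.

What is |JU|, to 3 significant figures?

22.5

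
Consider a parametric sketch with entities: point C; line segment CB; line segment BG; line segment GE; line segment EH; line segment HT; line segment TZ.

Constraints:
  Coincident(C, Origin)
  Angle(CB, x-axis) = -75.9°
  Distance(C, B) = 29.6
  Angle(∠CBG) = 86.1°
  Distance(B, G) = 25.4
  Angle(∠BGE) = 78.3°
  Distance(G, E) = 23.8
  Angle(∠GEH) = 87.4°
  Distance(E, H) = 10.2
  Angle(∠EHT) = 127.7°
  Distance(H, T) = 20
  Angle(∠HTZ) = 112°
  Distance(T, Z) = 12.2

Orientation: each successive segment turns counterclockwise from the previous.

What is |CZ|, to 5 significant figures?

36.976

C is at the origin; CB runs at -75.9° with length 29.6, so B = (7.2110, -28.708). ∠CBG = 86.1° gives BG at 18.000° from the x-axis; with |BG| = 25.4, G = (31.368, -20.859). ∠BGE = 78.3° gives GE at 119.70° from the x-axis; with |GE| = 23.8, E = (19.576, -0.18575). ∠GEH = 87.4° gives EH at -147.70° from the x-axis; with |EH| = 10.2, H = (10.954, -5.6361). ∠EHT = 127.7° gives HT at -95.400° from the x-axis; with |HT| = 20.0, T = (9.0721, -25.547). ∠HTZ = 112.0° gives TZ at -27.400° from the x-axis; with |TZ| = 12.2, Z = (19.903, -31.162). Then |CZ| = |Z − C| = 36.976.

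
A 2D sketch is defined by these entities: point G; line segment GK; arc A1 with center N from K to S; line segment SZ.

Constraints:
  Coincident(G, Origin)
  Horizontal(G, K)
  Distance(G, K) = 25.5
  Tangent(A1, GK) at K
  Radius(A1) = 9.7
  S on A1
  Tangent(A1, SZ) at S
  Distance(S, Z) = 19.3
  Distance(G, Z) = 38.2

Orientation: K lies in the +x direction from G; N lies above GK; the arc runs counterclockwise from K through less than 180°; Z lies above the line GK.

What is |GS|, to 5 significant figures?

36.753

G is at the origin; GK is horizontal with |GK| = 25.5 and K on the +x side, so K = (25.500, 0.0000). Since A1 is tangent to GK there, NK ⟂ GK, so N = K + (0, 9.7) = (25.500, 9.7000). Since NS ⟂ SZ (tangency), |NZ| = √(9.7² + 19.3²) = 21.600 regardless of where S sits on A1. So Z lies on both circle(G, 38.2) and circle(N, 21.600); the above-GK intersection is Z = (22.246, 31.054). S is the foot of the tangent from Z: S = (33.412, 15.312).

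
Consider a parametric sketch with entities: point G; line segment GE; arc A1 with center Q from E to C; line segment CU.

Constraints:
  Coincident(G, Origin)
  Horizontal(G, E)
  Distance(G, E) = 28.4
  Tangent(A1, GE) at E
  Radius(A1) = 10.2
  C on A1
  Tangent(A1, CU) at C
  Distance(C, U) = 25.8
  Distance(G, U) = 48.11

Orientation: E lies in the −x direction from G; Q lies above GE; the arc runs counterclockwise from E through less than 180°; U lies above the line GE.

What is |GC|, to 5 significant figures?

23.887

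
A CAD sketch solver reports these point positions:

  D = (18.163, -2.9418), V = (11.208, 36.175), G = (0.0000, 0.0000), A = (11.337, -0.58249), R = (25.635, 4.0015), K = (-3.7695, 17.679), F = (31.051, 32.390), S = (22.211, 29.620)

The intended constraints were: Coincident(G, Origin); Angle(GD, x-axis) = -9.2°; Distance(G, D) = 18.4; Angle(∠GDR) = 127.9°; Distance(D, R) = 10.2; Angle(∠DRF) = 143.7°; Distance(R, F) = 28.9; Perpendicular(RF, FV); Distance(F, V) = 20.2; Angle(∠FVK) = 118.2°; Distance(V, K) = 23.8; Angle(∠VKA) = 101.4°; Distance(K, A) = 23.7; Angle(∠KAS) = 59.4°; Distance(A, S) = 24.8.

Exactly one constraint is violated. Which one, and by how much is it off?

Distance(A, S) = 24.8 — off by 7.30.

G = (0.00, 0.00) ✓; GD at -9.200° ✓; |GD| = 18.40 ✓; ∠GDR = 127.9° ✓; |DR| = 10.20 ✓; ∠DRF = 143.7° ✓; |RF| = 28.90 ✓; ∠(RF, FV) = 90.00° ✓; |FV| = 20.20 ✓; ∠FVK = 118.2° ✓; |VK| = 23.80 ✓; ∠VKA = 101.4° ✓; |KA| = 23.70 ✓; ∠KAS = 59.40° ✓; |AS| = 32.10 ✗.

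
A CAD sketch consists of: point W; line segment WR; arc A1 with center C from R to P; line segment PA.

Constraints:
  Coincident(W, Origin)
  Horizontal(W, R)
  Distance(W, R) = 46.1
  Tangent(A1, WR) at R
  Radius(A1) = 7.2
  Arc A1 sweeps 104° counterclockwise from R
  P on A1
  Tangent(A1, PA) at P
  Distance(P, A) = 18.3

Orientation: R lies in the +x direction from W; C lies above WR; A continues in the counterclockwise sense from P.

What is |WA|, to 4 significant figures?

55.50

On A1, R sits at bearing -90° from C; a 104° counterclockwise sweep puts P at bearing 14°, so P = C + 7.2·(cos 14°, sin 14°) = (53.09, 8.942). A1 meets PA tangentially, so CP is at right angles to PA, so PA runs along (−sin 14°, cos 14°); with |PA| = 18.3, A = (48.66, 26.70). Then |WA| = |A − W| = 55.50.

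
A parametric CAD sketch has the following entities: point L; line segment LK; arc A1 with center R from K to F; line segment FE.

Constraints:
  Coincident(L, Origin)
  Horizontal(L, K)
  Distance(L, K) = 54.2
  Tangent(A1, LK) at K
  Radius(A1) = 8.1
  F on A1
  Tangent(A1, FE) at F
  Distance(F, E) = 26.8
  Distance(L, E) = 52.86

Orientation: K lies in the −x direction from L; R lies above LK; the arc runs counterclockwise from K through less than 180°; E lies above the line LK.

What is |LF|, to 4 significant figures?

46.71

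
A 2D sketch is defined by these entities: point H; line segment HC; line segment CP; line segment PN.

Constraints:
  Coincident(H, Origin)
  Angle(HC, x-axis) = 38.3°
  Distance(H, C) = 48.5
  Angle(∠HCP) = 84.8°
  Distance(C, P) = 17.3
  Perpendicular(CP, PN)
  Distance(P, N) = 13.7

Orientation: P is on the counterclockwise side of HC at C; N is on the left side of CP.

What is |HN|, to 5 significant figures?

36.928

H is at the origin; HC runs at 38.3° with length 48.5, so C = 48.5·(cos 38.3°, sin 38.3°) = (38.062, 30.059). ∠HCP = 84.8°, so CP runs at 38.3° + (180° − 84.8°) = 133.50° from the x-axis; with |CP| = 17.3, P = C + 17.3·(cos 133.50°, sin 133.50°) = (26.153, 42.608). CP ⟂ PN; with |PN| = 13.7 on the left of CP, N = P + 13.7·(-0.72537, -0.68835) = (16.215, 33.178). Then |HN| = |N − H| = 36.928.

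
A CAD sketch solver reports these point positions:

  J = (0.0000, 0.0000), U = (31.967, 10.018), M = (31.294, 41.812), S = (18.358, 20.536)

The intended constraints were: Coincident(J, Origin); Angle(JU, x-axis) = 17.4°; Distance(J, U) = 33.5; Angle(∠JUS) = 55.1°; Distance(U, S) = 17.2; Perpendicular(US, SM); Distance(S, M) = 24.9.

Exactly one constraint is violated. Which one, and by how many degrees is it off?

Perpendicular(US, SM) — off by 6.40°.

J = (0.00, 0.00) ✓; JU at 17.40° ✓; |JU| = 33.50 ✓; ∠JUS = 55.10° ✓; |US| = 17.20 ✓; ∠(US, SM) = 83.60° ✗; |SM| = 24.90 ✓.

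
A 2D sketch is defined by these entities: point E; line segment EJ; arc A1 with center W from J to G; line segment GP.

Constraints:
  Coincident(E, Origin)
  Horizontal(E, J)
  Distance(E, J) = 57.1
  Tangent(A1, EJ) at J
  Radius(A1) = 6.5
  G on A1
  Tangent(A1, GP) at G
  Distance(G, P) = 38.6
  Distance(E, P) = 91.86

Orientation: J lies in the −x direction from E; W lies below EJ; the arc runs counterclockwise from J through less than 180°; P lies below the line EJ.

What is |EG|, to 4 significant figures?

62.33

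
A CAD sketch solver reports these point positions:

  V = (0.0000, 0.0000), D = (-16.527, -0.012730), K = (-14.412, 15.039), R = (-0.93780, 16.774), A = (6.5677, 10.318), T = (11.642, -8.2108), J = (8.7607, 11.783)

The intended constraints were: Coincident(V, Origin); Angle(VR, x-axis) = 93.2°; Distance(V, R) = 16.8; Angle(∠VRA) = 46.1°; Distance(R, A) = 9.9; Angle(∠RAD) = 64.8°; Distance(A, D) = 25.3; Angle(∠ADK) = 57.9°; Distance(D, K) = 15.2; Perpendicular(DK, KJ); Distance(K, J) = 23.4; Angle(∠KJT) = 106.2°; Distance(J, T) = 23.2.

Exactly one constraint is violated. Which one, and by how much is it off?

Distance(J, T) = 23.2 — off by 3.00.

V = (0.00, 0.00) ✓; VR at 93.20° ✓; |VR| = 16.80 ✓; ∠VRA = 46.10° ✓; |RA| = 9.900 ✓; ∠RAD = 64.80° ✓; |AD| = 25.30 ✓; ∠ADK = 57.90° ✓; |DK| = 15.20 ✓; ∠(DK, KJ) = 90.00° ✓; |KJ| = 23.40 ✓; ∠KJT = 106.2° ✓; |JT| = 20.20 ✗.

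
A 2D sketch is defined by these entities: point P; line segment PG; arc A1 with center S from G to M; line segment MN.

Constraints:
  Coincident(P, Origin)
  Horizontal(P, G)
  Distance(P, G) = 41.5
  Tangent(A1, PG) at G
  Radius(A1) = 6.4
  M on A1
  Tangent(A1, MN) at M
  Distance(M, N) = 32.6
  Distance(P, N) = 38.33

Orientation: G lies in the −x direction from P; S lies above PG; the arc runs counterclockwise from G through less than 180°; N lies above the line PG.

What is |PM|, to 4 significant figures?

36.00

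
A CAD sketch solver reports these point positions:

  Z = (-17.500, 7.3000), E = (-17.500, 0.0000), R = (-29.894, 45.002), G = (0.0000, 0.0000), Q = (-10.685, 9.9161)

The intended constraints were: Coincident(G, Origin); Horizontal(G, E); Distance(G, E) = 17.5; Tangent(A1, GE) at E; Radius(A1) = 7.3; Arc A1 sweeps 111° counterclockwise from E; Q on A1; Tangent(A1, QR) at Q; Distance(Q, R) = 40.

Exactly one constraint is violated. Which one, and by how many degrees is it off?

Tangent(A1, QR) at Q — off by 7.70°.

G = (0.00, 0.00) ✓; G.y = 0.00, E.y = 0.00 ✓; |GE| = 17.50 ✓; ∠(ZE, EG) = 90.00° ✓; |ZE| = 7.300 ✓; bearing(Z→Q) − bearing(Z→E) = 111.0° ✓; |ZQ| = 7.300 ✓; ∠(ZQ, QR) = 82.30° ✗; |QR| = 40.00 ✓.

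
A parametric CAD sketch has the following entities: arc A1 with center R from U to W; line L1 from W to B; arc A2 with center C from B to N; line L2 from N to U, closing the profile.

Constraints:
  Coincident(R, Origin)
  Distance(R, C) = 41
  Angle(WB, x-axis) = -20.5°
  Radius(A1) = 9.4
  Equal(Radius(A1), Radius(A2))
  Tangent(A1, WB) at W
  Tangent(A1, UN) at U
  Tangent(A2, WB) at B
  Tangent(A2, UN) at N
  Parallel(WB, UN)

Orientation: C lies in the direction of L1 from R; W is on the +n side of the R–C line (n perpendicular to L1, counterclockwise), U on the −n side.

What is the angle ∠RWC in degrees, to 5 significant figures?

77.087°

The slot axis is L1's direction at -20.5°, so u = (cos -20.5°, sin -20.5°) = (0.93667, -0.35021) and n = (−sin -20.5°, cos -20.5°) = (0.35021, 0.93667). R is at the origin and C lies 41.0 along u from R, so C = 41.0·u = (38.404, -14.359). Tangency of A1 to both parallel lines with radius 9.4 puts W and U at R ± 9.4·n: W = (3.2919, 8.8047), U = (-3.2919, -8.8047). Then cos ∠RWC = WR·WC / (|WR||WC|), giving 77.087°.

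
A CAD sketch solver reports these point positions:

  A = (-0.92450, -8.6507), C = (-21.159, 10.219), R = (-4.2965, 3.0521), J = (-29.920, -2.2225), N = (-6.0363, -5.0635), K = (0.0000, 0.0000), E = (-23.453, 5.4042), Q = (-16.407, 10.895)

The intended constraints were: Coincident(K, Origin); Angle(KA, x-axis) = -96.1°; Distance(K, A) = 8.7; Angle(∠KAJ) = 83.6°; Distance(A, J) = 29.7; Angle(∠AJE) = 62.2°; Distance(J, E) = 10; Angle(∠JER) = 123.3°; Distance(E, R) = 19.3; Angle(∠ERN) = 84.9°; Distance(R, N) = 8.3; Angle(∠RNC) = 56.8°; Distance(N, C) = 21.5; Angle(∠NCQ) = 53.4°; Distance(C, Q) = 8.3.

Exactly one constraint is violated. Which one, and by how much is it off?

Distance(C, Q) = 8.3 — off by 3.50.

K = (0.00, 0.00) ✓; KA at -96.10° ✓; |KA| = 8.700 ✓; ∠KAJ = 83.60° ✓; |AJ| = 29.70 ✓; ∠AJE = 62.20° ✓; |JE| = 9.999 ✓; ∠JER = 123.3° ✓; |ER| = 19.30 ✓; ∠ERN = 84.90° ✓; |RN| = 8.300 ✓; ∠RNC = 56.80° ✓; |NC| = 21.50 ✓; ∠NCQ = 53.40° ✓; |CQ| = 4.800 ✗.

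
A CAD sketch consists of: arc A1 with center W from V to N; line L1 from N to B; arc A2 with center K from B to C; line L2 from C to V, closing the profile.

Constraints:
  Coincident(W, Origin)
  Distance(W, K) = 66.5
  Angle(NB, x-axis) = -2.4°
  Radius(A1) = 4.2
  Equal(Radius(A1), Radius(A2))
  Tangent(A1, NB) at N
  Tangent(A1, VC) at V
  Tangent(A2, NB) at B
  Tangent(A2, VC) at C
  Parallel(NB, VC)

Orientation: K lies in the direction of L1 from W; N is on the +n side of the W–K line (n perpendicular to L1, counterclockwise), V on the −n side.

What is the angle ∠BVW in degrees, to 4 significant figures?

82.80°

Tangency of A1 to both parallel lines with radius 4.2 puts N and V at W ± 4.2·n: N = (0.1759, 4.196), V = (-0.1759, -4.196). Equal radii place B and C the same way about K: B = K + 4.2·n = (66.62, 1.412), C = K − 4.2·n = (66.27, -6.981). Then cos ∠BVW = VB·VW / (|VB||VW|), giving 82.80°.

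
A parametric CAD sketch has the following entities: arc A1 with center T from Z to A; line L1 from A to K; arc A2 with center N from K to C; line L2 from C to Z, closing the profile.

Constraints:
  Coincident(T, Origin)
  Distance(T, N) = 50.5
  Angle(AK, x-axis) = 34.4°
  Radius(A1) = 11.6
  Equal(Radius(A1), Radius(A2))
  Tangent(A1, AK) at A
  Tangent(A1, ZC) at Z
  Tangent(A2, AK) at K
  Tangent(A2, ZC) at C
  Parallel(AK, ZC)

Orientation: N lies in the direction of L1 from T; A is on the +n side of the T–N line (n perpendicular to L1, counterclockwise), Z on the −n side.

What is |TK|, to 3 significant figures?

51.8

The slot axis is L1's direction at 34.4°, so u = (cos 34.4°, sin 34.4°) = (0.825, 0.565) and n = (−sin 34.4°, cos 34.4°) = (-0.565, 0.825). T is at the origin and N lies 50.5 along u from T, so N = 50.5·u = (41.7, 28.5). Tangency of A1 to both parallel lines with radius 11.6 puts A and Z at T ± 11.6·n: A = (-6.55, 9.57), Z = (6.55, -9.57). Equal radii place K and C the same way about N: K = N + 11.6·n = (35.1, 38.1), C = N − 11.6·n = (48.2, 19.0). Then |TK| = |K − T| = 51.8.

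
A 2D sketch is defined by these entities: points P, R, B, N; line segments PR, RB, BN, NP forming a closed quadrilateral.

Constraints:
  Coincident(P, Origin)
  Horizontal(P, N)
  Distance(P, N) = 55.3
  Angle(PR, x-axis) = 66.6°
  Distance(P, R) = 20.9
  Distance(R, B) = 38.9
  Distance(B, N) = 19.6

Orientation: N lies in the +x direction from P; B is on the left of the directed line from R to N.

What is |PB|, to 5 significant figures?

50.437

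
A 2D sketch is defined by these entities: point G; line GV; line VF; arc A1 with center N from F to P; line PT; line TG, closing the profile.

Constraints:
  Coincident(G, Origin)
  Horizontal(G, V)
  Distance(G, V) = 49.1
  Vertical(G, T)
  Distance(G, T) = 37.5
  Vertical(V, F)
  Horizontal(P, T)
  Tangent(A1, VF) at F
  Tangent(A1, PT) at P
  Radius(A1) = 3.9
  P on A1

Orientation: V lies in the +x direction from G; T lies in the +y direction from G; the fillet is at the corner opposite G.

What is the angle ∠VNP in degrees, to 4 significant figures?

173.4°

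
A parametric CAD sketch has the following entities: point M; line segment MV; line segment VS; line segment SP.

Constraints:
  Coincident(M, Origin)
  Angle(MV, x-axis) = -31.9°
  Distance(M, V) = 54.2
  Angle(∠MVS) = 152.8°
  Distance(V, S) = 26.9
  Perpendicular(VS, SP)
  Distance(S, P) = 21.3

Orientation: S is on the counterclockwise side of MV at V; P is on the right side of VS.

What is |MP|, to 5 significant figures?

88.113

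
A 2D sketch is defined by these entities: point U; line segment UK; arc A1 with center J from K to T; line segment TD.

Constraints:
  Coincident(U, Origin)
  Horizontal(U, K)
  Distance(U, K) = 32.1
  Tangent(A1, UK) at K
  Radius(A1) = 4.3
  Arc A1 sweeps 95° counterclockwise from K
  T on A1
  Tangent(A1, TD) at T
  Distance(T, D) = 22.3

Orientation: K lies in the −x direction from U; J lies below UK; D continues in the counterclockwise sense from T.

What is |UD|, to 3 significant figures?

43.7

On A1, K sits at bearing 90° from J; a 95° counterclockwise sweep puts T at bearing 185°, so T = J + 4.3·(cos 185°, sin 185°) = (-36.4, -4.67). The tangent condition forces JT to be normal to TD, so TD runs along (−sin 185°, cos 185°); with |TD| = 22.3, D = (-34.4, -26.9). Then |UD| = |D − U| = 43.7.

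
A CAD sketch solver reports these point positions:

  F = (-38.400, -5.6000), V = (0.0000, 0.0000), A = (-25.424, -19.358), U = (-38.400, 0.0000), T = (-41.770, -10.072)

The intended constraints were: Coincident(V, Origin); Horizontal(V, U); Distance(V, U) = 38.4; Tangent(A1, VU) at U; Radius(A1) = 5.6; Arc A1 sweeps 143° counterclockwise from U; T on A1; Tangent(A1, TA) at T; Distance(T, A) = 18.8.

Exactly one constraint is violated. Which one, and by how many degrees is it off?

Tangent(A1, TA) at T — off by 7.40°.

V = (0.00, 0.00) ✓; V.y = 0.00, U.y = 0.00 ✓; |VU| = 38.40 ✓; ∠(FU, UV) = 90.00° ✓; |FU| = 5.600 ✓; bearing(F→T) − bearing(F→U) = 143.0° ✓; |FT| = 5.600 ✓; ∠(FT, TA) = 82.60° ✗; |TA| = 18.80 ✓.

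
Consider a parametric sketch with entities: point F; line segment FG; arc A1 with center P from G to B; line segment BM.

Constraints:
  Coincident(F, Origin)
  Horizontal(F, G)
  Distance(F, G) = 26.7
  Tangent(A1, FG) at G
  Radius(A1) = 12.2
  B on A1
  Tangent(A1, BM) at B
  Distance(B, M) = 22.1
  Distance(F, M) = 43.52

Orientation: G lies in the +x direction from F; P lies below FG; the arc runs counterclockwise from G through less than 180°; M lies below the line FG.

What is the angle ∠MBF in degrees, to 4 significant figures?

156.8°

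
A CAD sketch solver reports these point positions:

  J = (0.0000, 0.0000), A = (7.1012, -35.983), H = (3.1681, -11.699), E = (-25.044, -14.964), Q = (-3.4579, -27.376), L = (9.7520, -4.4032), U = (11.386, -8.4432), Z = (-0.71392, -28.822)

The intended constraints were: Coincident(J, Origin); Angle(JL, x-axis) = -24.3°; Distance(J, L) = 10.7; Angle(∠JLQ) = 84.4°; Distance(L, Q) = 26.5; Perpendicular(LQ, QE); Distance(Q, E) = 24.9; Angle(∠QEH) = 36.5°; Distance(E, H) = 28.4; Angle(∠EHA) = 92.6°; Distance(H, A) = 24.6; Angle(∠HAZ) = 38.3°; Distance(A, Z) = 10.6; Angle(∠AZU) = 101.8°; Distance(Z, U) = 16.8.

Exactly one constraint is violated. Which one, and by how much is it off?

Distance(Z, U) = 16.8 — off by 6.90.

J = (0.00, 0.00) ✓; JL at -24.30° ✓; |JL| = 10.70 ✓; ∠JLQ = 84.40° ✓; |LQ| = 26.50 ✓; ∠(LQ, QE) = 90.00° ✓; |QE| = 24.90 ✓; ∠QEH = 36.50° ✓; |EH| = 28.40 ✓; ∠EHA = 92.60° ✓; |HA| = 24.60 ✓; ∠HAZ = 38.30° ✓; |AZ| = 10.60 ✓; ∠AZU = 101.8° ✓; |ZU| = 23.70 ✗.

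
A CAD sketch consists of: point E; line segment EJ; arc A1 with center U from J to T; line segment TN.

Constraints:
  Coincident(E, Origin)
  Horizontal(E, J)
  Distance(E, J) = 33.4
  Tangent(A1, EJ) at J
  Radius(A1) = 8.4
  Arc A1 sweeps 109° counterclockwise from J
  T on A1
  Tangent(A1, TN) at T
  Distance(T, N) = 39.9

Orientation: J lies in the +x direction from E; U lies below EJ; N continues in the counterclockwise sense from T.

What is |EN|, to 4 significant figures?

62.17

E is at the origin; EJ is horizontal with |EJ| = 33.4 and J on the +x side, so J = (33.40, 0.000). A1 meets EJ tangentially, so UJ is at right angles to EJ, so U = J + (0, -8.4) = (33.40, -8.400). On A1, J sits at bearing 90° from U; a 109° counterclockwise sweep puts T at bearing 199°, so T = U + 8.4·(cos 199°, sin 199°) = (25.46, -11.13). Since A1 is tangent to TN there, UT ⟂ TN, so TN runs along (−sin 199°, cos 199°); with |TN| = 39.9, N = (38.45, -48.86). Then |EN| = |N − E| = 62.17.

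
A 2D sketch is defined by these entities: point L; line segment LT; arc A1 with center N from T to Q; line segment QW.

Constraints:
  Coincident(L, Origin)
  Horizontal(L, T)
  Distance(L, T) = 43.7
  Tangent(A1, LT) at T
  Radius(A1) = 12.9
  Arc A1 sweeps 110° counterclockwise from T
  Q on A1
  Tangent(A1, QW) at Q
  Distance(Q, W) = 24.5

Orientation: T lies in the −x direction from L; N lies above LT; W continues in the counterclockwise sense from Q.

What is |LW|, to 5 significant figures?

56.776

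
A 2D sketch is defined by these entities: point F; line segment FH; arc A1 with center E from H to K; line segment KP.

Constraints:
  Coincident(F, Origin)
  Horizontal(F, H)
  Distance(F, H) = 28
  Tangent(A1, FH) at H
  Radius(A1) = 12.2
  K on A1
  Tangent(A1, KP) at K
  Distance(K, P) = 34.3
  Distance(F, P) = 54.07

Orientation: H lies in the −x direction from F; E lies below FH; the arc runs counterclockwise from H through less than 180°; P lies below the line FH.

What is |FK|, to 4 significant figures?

42.74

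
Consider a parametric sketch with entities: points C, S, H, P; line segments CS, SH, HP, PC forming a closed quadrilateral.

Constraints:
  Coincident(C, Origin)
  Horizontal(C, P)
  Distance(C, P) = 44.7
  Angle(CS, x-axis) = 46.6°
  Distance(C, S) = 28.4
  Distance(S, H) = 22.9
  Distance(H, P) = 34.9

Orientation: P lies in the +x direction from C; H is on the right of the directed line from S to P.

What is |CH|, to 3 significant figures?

9.80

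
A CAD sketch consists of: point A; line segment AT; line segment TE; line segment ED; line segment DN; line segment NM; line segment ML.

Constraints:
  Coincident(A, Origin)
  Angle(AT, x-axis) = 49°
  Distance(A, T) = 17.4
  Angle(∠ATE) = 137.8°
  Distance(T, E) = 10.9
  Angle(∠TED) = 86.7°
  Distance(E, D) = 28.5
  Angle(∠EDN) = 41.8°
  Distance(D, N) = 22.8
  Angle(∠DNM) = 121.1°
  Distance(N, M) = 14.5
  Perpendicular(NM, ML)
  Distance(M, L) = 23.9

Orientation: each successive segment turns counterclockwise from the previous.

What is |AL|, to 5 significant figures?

35.974

A is at the origin; AT runs at 49.0° with length 17.4, so T = (11.415, 13.132). ∠ATE = 137.8° gives TE at 91.200° from the x-axis; with |TE| = 10.9, E = (11.187, 24.030). ∠TED = 86.7° gives ED at -175.50° from the x-axis; with |ED| = 28.5, D = (-17.225, 21.793). ∠EDN = 41.8° gives DN at -37.300° from the x-axis; with |DN| = 22.8, N = (0.91181, 7.9769). ∠DNM = 121.1° gives NM at 21.600° from the x-axis; with |NM| = 14.5, M = (14.394, 13.315). The perpendicularity gives ML at right angles to NM, so ML runs at 111.60°; with |ML| = 23.9, L = (5.5954, 35.536). Then |AL| = |L − A| = 35.974.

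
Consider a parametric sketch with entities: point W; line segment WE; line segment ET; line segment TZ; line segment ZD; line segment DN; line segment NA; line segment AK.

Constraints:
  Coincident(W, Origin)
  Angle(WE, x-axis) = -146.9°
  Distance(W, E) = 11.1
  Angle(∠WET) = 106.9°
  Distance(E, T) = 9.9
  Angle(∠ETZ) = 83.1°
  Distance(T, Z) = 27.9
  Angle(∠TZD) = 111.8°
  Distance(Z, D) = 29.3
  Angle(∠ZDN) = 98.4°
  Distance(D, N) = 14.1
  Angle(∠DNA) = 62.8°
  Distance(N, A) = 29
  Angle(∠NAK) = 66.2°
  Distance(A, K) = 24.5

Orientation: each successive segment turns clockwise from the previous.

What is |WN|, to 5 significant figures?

26.788

∠TZD = 111.8° gives ZD at -25.100° from the x-axis; with |ZD| = 29.3, D = (30.022, 6.9362). ∠ZDN = 98.4° gives DN at -106.70° from the x-axis; with |DN| = 14.1, N = (25.970, -6.5691). Then |WN| = |N − W| = 26.788.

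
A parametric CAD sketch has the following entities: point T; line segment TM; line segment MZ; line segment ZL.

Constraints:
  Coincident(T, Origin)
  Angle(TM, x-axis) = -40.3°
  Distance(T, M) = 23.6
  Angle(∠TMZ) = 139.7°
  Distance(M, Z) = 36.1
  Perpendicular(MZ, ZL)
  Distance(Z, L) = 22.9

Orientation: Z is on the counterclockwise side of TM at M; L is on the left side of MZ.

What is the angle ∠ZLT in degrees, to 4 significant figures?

81.97°

∠TMZ = 139.7°, so MZ runs at -40.3° + (180° − 139.7°) = 0.000° from the x-axis; with |MZ| = 36.1, Z = M + 36.1·(cos 0.000°, sin 0.000°) = (54.10, -15.26). MZ is perpendicular to ZL; with |ZL| = 22.9 on the left of MZ, L = Z + 22.9·(-0.000, 1.000) = (54.10, 7.636). Then cos ∠ZLT = LZ·LT / (|LZ||LT|), giving 81.97°.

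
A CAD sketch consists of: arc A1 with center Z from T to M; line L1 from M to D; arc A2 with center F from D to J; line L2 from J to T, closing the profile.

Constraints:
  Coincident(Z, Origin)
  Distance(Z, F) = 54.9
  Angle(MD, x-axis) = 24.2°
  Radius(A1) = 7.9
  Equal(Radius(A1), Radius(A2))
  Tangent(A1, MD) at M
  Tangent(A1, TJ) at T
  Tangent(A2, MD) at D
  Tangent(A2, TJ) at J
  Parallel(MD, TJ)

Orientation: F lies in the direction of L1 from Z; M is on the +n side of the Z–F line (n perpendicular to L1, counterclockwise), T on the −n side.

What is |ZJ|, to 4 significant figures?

55.47

Tangency of A1 to both parallel lines with radius 7.9 puts M and T at Z ± 7.9·n: M = (-3.238, 7.206), T = (3.238, -7.206). Equal radii place D and J the same way about F: D = F + 7.9·n = (46.84, 29.71), J = F − 7.9·n = (53.31, 15.30). Then |ZJ| = |J − Z| = 55.47.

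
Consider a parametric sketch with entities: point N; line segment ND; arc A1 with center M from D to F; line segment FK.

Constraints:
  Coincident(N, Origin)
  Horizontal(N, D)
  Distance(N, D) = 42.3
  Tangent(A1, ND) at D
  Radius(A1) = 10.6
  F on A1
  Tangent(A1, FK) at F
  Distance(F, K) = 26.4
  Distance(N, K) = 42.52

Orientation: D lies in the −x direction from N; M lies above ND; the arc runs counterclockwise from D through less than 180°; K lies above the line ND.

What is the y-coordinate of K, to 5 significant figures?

33.786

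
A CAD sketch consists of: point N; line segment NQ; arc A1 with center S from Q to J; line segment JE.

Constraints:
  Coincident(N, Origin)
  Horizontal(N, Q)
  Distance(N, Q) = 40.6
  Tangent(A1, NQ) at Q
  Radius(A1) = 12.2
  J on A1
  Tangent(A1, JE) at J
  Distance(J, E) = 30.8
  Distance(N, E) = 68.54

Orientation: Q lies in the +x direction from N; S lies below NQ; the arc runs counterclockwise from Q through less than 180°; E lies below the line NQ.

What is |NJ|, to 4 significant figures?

38.12

Checks: |SJ| = 12.20 ✓; ∠(SJ, JE) = 90.00° ✓; |JE| = 30.80 ✓; |NE| = 68.54 ✓.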